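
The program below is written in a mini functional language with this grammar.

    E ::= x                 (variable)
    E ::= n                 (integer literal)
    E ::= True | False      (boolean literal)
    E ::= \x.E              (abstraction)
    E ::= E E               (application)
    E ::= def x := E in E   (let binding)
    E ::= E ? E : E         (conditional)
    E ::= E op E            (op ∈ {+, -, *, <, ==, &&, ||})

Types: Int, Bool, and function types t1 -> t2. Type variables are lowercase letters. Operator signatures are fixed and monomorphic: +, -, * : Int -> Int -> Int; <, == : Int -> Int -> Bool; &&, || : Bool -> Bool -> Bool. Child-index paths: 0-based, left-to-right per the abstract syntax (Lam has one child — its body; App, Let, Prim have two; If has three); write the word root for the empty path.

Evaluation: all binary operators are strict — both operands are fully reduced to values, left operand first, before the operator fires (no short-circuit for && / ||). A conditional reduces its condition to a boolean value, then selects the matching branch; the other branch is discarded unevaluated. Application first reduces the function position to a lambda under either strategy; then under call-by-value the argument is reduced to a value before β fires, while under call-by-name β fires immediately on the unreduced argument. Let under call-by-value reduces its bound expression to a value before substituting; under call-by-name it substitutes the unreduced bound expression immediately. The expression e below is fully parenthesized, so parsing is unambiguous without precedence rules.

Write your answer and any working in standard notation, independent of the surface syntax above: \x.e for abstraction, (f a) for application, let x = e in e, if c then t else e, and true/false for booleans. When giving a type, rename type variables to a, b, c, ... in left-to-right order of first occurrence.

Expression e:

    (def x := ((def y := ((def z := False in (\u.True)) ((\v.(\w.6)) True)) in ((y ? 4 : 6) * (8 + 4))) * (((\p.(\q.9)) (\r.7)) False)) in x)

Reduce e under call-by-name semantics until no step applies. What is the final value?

Trace:
step 0: (let x = ((let y = ((let z = false in (\u.true)) ((\v.(\w.6)) true)) in ((if y then 4 else 6) * (8 + 4))) * (((\p.(\q.9)) (\r.7)) false)) in x)
step 1: [let@root] ((let y = ((let z = false in (\u.true)) ((\v.(\w.6)) true)) in ((if y then 4 else 6) * (8 + 4))) * (((\p.(\q.9)) (\r.7)) false))
step 2: [let@0] (((if ((let z = false in (\u.true)) ((\v.(\w.6)) true)) then 4 else 6) * (8 + 4)) * (((\p.(\q.9)) (\r.7)) false))
step 3: [let@0.0.0.0] (((if ((\u.true) ((\v.(\w.6)) true)) then 4 else 6) * (8 + 4)) * (((\p.(\q.9)) (\r.7)) false))
step 4: [beta@0.0.0] (((if true then 4 else 6) * (8 + 4)) * (((\p.(\q.9)) (\r.7)) false))
step 5: [if@0.0] ((4 * (8 + 4)) * (((\p.(\q.9)) (\r.7)) false))
step 6: [delta@0.1] ((4 * 12) * (((\p.(\q.9)) (\r.7)) false))
step 7: [delta@0] (48 * (((\p.(\q.9)) (\r.7)) false))
step 8: [beta@1.0] (48 * ((\q.9) false))
step 9: [beta@1] (48 * 9)
step 10: [delta@root] 432

Answer: 432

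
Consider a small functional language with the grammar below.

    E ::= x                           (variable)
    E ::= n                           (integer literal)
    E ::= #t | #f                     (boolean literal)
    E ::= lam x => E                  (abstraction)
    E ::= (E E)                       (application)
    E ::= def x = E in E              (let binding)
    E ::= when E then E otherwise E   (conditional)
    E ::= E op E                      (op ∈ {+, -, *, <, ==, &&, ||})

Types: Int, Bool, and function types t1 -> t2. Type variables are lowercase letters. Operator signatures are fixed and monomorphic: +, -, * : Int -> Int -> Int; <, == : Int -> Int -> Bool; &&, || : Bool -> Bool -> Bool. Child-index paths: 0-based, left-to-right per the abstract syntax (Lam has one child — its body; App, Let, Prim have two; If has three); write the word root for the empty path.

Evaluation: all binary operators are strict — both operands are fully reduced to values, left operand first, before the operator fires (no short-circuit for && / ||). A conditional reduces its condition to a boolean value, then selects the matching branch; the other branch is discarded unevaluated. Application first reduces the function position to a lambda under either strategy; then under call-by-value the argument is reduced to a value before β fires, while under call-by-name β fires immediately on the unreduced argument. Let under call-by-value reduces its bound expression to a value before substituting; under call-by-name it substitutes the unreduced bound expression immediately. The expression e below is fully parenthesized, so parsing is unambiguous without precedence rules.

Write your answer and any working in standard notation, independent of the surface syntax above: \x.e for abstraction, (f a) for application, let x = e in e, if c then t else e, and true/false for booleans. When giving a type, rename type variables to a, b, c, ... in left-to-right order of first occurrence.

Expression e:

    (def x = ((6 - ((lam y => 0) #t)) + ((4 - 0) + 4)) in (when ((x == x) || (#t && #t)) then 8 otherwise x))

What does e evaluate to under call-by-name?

Working:
step 0: (let x = ((6 - ((\y.0) true)) + ((4 - 0) + 4)) in (if ((x == x) || (true && true)) then 8 else x))
step 1: [let@root] (if ((((6 - ((\y.0) true)) + ((4 - 0) + 4)) == ((6 - ((\y.0) true)) + ((4 - 0) + 4))) || (true && true)) then 8 else ((6 - ((\y.0) true)) + ((4 - 0) + 4)))
step 2: [beta@0.0.0.0.1] (if ((((6 - 0) + ((4 - 0) + 4)) == ((6 - ((\y.0) true)) + ((4 - 0) + 4))) || (true && true)) then 8 else ((6 - ((\y.0) true)) + ((4 - 0) + 4)))
step 3: [delta@0.0.0.0] (if (((6 + ((4 - 0) + 4)) == ((6 - ((\y.0) true)) + ((4 - 0) + 4))) || (true && true)) then 8 else ((6 - ((\y.0) true)) + ((4 - 0) + 4)))
step 4: [delta@0.0.0.1.0] (if (((6 + (4 + 4)) == ((6 - ((\y.0) true)) + ((4 - 0) + 4))) || (true && true)) then 8 else ((6 - ((\y.0) true)) + ((4 - 0) + 4)))
step 5: [delta@0.0.0.1] (if (((6 + 8) == ((6 - ((\y.0) true)) + ((4 - 0) + 4))) || (true && true)) then 8 else ((6 - ((\y.0) true)) + ((4 - 0) + 4)))
step 6: [delta@0.0.0] (if ((14 == ((6 - ((\y.0) true)) + ((4 - 0) + 4))) || (true && true)) then 8 else ((6 - ((\y.0) true)) + ((4 - 0) + 4)))
step 7: [beta@0.0.1.0.1] (if ((14 == ((6 - 0) + ((4 - 0) + 4))) || (true && true)) then 8 else ((6 - ((\y.0) true)) + ((4 - 0) + 4)))
step 8: [delta@0.0.1.0] (if ((14 == (6 + ((4 - 0) + 4))) || (true && true)) then 8 else ((6 - ((\y.0) true)) + ((4 - 0) + 4)))
step 9: [delta@0.0.1.1.0] (if ((14 == (6 + (4 + 4))) || (true && true)) then 8 else ((6 - ((\y.0) true)) + ((4 - 0) + 4)))
step 10: [delta@0.0.1.1] (if ((14 == (6 + 8)) || (true && true)) then 8 else ((6 - ((\y.0) true)) + ((4 - 0) + 4)))
step 11: [delta@0.0.1] (if ((14 == 14) || (true && true)) then 8 else ((6 - ((\y.0) true)) + ((4 - 0) + 4)))
step 12: [delta@0.0] (if (true || (true && true)) then 8 else ((6 - ((\y.0) true)) + ((4 - 0) + 4)))
step 13: [delta@0.1] (if (true || true) then 8 else ((6 - ((\y.0) true)) + ((4 - 0) + 4)))
step 14: [delta@0] (if true then 8 else ((6 - ((\y.0) true)) + ((4 - 0) + 4)))
step 15: [if@root] 8

Answer: 8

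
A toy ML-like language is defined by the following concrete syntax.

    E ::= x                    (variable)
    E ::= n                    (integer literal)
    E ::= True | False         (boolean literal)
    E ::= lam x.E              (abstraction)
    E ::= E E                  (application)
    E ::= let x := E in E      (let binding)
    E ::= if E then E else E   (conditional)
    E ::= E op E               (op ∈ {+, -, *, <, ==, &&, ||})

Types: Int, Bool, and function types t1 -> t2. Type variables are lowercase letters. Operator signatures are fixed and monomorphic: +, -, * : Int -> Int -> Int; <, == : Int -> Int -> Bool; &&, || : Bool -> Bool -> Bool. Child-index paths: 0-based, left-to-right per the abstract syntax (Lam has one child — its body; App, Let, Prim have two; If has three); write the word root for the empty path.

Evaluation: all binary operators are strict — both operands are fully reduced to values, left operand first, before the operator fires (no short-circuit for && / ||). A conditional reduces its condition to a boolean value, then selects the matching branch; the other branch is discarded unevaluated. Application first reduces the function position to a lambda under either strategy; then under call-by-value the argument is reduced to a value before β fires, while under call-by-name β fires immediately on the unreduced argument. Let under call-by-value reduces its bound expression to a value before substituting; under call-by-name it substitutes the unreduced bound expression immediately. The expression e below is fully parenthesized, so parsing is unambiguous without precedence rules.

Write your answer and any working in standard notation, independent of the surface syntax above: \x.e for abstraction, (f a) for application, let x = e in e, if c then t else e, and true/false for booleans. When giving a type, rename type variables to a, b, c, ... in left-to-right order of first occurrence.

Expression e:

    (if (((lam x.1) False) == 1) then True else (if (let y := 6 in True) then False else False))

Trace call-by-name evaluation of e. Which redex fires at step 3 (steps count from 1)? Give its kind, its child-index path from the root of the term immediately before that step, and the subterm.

Answer: if at root : (if true then true else (if (let y = 6 in true) then false else false))

Trace:
step 0: (if (((\x.1) false) == 1) then true else (if (let y = 6 in true) then false else false))
step 1: [beta@0.0] (if (1 == 1) then true else (if (let y = 6 in true) then false else false))
step 2: [delta@0] (if true then true else (if (let y = 6 in true) then false else false))
step 3: [if@root] true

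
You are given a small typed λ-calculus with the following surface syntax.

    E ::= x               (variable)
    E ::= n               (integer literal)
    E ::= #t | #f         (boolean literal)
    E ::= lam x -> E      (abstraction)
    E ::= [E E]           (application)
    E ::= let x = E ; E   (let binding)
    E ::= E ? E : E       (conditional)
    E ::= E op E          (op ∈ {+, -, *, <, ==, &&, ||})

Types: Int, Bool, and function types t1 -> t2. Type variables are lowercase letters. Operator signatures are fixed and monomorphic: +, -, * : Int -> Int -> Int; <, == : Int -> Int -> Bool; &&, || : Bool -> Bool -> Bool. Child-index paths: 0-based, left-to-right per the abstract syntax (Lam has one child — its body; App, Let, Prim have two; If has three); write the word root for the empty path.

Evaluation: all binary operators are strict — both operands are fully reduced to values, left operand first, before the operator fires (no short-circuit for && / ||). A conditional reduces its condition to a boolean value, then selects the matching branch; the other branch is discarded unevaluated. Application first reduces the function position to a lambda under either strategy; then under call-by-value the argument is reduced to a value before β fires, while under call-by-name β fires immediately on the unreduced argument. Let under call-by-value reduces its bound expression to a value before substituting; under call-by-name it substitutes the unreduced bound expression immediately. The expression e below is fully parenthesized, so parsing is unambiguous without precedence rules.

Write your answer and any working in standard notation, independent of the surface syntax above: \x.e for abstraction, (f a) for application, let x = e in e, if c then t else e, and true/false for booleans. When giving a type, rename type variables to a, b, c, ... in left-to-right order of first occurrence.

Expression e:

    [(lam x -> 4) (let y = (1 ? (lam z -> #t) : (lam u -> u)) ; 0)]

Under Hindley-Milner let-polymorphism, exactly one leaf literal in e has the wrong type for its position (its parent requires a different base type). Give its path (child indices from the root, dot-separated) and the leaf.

Answer: 1.0.0 : 1

Trace:
\x._ : a -> Int
  unify Int ~ Bool
  FAIL: mismatch Int ~ Bool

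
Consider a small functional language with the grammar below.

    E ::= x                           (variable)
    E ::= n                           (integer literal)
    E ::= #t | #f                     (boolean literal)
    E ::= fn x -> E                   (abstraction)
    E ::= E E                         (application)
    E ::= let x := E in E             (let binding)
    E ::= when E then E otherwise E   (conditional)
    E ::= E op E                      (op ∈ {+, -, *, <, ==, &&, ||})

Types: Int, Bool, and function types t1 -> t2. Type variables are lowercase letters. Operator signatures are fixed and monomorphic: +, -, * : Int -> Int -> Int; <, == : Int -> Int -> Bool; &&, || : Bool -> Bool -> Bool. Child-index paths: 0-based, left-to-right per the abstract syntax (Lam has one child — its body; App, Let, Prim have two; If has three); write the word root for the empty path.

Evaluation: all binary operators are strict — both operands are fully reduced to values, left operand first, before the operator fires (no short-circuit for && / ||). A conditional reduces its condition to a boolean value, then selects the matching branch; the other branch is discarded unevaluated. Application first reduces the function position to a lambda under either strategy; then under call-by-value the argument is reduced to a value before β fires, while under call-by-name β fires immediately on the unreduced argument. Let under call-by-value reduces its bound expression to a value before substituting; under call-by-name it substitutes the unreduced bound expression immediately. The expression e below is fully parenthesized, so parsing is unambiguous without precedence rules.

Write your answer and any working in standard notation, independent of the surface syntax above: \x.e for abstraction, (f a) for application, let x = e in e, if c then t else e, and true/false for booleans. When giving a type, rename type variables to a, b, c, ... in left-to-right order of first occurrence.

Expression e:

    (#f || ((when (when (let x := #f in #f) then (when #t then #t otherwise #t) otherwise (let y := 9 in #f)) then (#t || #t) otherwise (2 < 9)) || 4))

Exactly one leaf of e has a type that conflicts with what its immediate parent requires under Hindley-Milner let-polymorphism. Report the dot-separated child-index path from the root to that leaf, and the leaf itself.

Answer: 1.1 : 4

Derivation:
  unify Bool ~ Bool
let x : Bool
  unify Bool ~ Bool
  unify Bool ~ Bool
  unify Bool ~ Bool
let y : Int
  unify Bool ~ Bool
  unify Bool ~ Bool
  unify Bool ~ Bool
  unify Bool ~ Bool
  unify Int ~ Int
  unify Int ~ Int
  unify Bool ~ Bool
  unify Bool ~ Bool
  unify Int ~ Bool
  FAIL: mismatch Int ~ Bool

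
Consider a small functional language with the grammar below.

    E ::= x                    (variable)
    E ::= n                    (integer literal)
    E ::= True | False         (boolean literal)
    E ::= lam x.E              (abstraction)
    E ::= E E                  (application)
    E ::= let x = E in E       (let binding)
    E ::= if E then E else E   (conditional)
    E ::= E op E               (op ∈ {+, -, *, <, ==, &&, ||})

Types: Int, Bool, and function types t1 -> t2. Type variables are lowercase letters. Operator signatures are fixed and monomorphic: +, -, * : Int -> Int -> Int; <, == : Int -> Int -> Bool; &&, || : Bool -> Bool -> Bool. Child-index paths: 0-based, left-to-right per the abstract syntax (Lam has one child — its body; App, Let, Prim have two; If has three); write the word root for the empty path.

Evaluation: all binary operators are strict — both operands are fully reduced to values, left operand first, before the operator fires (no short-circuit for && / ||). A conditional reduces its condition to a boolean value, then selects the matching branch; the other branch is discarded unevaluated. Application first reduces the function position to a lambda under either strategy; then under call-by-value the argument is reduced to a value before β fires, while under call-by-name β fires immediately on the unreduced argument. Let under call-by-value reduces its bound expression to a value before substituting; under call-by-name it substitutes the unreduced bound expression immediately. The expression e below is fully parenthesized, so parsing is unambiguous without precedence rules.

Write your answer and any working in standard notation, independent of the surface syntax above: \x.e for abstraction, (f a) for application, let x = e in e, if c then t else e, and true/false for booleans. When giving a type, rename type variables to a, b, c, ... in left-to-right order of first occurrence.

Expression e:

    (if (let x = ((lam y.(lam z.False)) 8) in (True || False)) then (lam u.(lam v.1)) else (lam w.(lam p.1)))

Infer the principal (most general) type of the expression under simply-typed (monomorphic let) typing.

Answer: a -> b -> Int

Derivation:
\z._ : b -> Bool
\y._ : a -> b -> Bool
  unify a -> b -> Bool ~ Int -> c
  unify a ~ Int
  unify b -> Bool ~ c
_ _ : b -> Bool
let x : b -> Bool
  unify Bool ~ Bool
  unify Bool ~ Bool
  unify Bool ~ Bool
\v._ : e -> Int
\u._ : d -> e -> Int
\p._ : g -> Int
\w._ : f -> g -> Int
  unify d -> e -> Int ~ f -> g -> Int
  unify d ~ f
  unify e -> Int ~ g -> Int
  unify e ~ g
  unify Int ~ Int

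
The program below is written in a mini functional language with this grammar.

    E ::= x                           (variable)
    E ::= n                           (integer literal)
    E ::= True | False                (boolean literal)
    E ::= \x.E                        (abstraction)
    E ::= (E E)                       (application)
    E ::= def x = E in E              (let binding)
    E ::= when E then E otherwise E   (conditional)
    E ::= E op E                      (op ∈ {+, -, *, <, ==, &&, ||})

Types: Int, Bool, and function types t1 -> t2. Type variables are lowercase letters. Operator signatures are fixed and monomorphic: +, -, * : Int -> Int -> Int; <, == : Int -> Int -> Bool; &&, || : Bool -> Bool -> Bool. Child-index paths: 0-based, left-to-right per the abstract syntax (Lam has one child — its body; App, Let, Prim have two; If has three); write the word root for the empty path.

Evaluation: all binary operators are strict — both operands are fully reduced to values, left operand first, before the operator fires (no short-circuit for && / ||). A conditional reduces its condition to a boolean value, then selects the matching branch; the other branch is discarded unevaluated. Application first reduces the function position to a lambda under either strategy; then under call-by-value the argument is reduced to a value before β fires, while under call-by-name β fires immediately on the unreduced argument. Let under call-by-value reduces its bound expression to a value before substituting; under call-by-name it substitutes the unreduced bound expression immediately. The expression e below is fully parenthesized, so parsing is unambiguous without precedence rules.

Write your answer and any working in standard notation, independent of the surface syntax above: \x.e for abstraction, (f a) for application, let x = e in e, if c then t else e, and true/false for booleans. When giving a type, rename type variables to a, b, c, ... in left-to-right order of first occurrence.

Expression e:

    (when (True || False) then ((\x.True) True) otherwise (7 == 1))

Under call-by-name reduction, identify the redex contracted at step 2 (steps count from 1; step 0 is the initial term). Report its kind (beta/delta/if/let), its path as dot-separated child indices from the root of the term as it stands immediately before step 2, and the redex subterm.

Answer: if at root : (if true then ((\x.true) true) else (7 == 1))

Trace:
step 0: (if (true || false) then ((\x.true) true) else (7 == 1))
step 1: [delta@0] (if true then ((\x.true) true) else (7 == 1))
step 2: [if@root] ((\x.true) true)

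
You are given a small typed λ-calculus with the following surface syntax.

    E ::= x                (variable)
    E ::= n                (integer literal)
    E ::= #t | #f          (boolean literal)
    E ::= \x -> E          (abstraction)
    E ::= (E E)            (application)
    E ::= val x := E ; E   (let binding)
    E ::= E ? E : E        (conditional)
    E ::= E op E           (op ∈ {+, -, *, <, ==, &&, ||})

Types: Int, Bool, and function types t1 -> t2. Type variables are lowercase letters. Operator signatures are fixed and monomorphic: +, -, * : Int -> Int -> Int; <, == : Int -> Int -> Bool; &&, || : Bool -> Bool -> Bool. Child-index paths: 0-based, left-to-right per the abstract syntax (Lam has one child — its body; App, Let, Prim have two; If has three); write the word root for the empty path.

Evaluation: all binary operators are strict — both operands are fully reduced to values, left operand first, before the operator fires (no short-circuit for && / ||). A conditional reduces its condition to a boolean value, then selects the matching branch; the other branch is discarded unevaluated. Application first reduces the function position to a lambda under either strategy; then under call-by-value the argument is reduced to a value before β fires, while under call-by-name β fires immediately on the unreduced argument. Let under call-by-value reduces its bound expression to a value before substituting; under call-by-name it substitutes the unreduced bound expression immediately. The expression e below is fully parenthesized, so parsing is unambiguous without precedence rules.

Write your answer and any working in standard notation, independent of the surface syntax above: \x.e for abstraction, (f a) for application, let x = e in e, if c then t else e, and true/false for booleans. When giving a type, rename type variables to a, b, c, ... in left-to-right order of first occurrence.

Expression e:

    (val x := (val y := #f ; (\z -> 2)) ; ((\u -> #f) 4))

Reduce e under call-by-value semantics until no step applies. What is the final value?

Derivation:
step 0: (let x = (let y = false in (\z.2)) in ((\u.false) 4))
step 1: [let@0] (let x = (\z.2) in ((\u.false) 4))
step 2: [let@root] ((\u.false) 4)
step 3: [beta@root] false

Answer: false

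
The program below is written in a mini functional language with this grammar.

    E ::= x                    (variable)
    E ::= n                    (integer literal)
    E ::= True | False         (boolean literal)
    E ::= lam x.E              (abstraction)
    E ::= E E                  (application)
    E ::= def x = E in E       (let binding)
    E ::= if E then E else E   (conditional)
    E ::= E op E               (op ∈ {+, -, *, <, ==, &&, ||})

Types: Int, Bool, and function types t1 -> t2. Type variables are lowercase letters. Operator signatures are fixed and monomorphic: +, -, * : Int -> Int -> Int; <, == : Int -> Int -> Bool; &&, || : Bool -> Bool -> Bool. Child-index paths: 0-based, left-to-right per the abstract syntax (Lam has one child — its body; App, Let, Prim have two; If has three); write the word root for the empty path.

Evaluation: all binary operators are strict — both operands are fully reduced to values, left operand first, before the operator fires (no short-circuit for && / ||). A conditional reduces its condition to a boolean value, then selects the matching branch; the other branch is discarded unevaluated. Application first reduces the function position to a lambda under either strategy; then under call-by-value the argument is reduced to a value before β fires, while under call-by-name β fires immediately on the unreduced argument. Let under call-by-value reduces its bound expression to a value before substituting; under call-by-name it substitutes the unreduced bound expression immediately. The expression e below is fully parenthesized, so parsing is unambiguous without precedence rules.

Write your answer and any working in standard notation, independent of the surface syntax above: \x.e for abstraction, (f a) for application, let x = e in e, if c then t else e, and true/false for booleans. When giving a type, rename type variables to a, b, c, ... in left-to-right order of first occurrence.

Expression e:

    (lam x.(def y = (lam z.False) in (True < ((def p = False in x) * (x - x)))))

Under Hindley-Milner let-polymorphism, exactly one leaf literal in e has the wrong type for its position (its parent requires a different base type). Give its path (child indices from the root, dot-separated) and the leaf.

Answer: 0.1.0 : true

Working:
\z._ : b -> Bool
let y : forall. b -> Bool
  unify Bool ~ Int
  FAIL: mismatch Bool ~ Int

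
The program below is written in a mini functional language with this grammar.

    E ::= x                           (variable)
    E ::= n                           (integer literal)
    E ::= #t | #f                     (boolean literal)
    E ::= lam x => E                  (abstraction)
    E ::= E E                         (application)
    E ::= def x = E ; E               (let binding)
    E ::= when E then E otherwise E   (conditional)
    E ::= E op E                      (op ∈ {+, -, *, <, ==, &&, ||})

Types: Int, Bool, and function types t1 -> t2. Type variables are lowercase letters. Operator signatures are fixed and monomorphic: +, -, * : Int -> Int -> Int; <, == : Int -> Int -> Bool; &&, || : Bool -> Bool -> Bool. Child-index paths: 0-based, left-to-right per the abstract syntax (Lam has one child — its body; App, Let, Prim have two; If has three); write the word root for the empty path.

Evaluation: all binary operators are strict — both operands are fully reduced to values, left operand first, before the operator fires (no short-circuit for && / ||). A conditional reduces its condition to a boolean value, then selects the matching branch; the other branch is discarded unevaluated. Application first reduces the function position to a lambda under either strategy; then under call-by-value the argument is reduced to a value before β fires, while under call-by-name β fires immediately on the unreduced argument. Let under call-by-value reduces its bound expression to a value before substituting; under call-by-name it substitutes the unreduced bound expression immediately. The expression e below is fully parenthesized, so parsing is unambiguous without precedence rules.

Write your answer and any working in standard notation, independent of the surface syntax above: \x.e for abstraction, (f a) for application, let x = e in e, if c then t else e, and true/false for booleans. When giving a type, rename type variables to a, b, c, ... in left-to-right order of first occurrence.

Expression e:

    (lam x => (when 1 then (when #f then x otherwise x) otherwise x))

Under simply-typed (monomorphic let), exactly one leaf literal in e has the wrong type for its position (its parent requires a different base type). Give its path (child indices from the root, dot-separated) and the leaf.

Trace:
  unify Int ~ Bool
  FAIL: mismatch Int ~ Bool

Answer: 0.0 : 1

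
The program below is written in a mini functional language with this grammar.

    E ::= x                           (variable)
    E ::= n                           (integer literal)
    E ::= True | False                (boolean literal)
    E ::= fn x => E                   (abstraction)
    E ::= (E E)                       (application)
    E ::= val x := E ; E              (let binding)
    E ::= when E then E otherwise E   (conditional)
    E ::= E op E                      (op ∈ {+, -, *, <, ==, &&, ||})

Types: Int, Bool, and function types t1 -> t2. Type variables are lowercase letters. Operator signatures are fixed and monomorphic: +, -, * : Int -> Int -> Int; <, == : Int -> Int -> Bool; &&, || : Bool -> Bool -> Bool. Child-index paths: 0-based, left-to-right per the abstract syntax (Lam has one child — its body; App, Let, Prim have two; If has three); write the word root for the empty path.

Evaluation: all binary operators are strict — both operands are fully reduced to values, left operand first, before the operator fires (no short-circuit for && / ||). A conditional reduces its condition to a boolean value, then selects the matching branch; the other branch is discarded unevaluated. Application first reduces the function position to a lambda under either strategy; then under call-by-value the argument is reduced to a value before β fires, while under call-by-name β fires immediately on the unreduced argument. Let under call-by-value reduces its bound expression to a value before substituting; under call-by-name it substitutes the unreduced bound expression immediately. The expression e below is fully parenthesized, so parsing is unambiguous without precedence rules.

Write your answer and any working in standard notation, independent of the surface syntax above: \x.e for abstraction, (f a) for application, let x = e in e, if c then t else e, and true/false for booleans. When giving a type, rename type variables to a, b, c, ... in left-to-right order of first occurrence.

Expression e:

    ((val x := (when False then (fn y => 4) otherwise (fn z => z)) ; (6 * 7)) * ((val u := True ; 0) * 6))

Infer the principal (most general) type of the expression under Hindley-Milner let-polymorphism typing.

Working:
  unify Bool ~ Bool
\y._ : a -> Int
z : b
\z._ : b -> b
  unify a -> Int ~ b -> b
  unify a ~ b
  unify Int ~ b
let x : Int -> Int
  unify Int ~ Int
  unify Int ~ Int
  unify Int ~ Int
let u : Bool
  unify Int ~ Int
  unify Int ~ Int
  unify Int ~ Int

Answer: Int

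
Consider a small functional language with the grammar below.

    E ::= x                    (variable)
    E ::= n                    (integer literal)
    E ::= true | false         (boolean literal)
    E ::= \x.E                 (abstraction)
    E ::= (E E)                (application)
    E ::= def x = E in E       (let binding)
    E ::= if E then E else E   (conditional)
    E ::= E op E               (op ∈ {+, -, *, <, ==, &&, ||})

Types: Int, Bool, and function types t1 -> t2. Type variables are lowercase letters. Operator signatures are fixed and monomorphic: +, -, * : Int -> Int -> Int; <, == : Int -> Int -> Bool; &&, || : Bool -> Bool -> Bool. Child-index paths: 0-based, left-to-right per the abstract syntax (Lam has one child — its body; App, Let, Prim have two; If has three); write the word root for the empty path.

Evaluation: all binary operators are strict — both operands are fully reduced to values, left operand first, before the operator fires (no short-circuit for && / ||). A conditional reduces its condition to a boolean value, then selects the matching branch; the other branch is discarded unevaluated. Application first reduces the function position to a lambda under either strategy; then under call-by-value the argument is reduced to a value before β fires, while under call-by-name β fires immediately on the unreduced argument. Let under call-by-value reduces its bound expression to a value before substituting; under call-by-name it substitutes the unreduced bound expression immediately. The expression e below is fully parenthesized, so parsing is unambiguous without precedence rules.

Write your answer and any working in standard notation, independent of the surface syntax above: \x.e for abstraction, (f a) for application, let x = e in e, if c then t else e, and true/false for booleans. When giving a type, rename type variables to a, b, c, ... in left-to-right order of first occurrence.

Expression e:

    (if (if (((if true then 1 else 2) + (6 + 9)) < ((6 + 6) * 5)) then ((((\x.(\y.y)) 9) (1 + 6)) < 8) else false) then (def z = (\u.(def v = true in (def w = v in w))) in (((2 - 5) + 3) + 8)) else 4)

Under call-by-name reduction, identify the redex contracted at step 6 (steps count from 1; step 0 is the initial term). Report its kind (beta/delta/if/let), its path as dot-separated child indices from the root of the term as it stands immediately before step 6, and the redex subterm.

Answer: delta at 0.0 : (16 < 60)

Trace:
step 0: (if (if (((if true then 1 else 2) + (6 + 9)) < ((6 + 6) * 5)) then ((((\x.(\y.y)) 9) (1 + 6)) < 8) else false) then (let z = (\u.(let v = true in (let w = v in w))) in (((2 - 5) + 3) + 8)) else 4)
step 1: [if@0.0.0.0] (if (if ((1 + (6 + 9)) < ((6 + 6) * 5)) then ((((\x.(\y.y)) 9) (1 + 6)) < 8) else false) then (let z = (\u.(let v = true in (let w = v in w))) in (((2 - 5) + 3) + 8)) else 4)
step 2: [delta@0.0.0.1] (if (if ((1 + 15) < ((6 + 6) * 5)) then ((((\x.(\y.y)) 9) (1 + 6)) < 8) else false) then (let z = (\u.(let v = true in (let w = v in w))) in (((2 - 5) + 3) + 8)) else 4)
step 3: [delta@0.0.0] (if (if (16 < ((6 + 6) * 5)) then ((((\x.(\y.y)) 9) (1 + 6)) < 8) else false) then (let z = (\u.(let v = true in (let w = v in w))) in (((2 - 5) + 3) + 8)) else 4)
step 4: [delta@0.0.1.0] (if (if (16 < (12 * 5)) then ((((\x.(\y.y)) 9) (1 + 6)) < 8) else false) then (let z = (\u.(let v = true in (let w = v in w))) in (((2 - 5) + 3) + 8)) else 4)
step 5: [delta@0.0.1] (if (if (16 < 60) then ((((\x.(\y.y)) 9) (1 + 6)) < 8) else false) then (let z = (\u.(let v = true in (let w = v in w))) in (((2 - 5) + 3) + 8)) else 4)
step 6: [delta@0.0] (if (if true then ((((\x.(\y.y)) 9) (1 + 6)) < 8) else false) then (let z = (\u.(let v = true in (let w = v in w))) in (((2 - 5) + 3) + 8)) else 4)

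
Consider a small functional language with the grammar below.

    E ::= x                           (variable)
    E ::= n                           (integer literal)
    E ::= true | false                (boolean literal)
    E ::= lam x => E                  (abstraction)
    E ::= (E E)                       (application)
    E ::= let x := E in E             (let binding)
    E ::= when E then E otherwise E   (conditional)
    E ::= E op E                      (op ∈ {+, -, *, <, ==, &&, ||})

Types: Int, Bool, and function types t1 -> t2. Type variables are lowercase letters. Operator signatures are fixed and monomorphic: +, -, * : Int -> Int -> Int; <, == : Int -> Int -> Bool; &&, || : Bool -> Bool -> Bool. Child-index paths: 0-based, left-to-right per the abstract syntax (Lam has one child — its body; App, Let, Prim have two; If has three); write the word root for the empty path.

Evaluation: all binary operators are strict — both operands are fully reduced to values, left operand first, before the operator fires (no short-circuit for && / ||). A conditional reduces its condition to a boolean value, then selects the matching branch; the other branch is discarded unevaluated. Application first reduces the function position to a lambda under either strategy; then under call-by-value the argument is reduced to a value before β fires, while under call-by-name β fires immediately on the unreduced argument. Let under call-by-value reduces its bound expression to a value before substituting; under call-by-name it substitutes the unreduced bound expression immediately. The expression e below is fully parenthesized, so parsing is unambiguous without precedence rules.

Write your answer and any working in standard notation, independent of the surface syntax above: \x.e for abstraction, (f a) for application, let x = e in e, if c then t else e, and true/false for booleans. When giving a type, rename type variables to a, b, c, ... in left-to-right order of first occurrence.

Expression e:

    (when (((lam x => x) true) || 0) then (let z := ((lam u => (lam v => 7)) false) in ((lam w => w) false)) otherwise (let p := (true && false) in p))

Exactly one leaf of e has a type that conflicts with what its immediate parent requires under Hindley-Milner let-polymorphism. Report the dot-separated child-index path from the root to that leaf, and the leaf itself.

Answer: 0.1 : 0

Working:
x : a
\x._ : a -> a
  unify a -> a ~ Bool -> b
  unify a ~ Bool
  unify Bool ~ b
_ _ : Bool
  unify Bool ~ Bool
  unify Int ~ Bool
  FAIL: mismatch Int ~ Bool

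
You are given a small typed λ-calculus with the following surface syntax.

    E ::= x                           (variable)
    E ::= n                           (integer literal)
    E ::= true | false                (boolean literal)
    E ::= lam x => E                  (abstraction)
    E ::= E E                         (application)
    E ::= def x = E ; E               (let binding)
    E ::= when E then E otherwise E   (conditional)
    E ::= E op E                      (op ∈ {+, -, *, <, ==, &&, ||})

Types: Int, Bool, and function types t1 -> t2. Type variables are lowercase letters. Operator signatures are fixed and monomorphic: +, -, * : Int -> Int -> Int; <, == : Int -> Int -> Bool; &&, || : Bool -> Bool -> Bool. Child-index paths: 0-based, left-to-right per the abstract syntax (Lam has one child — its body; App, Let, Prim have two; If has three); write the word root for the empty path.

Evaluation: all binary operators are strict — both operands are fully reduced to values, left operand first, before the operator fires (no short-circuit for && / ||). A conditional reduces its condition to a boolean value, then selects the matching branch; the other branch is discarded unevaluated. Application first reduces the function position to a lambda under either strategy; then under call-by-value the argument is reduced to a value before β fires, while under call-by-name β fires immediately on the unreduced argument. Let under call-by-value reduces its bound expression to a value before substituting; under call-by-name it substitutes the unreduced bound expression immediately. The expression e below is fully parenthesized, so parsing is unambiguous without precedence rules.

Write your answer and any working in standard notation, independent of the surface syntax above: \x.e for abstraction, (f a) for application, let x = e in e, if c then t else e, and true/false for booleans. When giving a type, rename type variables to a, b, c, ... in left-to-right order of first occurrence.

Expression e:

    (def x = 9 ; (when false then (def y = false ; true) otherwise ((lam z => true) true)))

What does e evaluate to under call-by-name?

Answer: true

Derivation:
step 0: (let x = 9 in (if false then (let y = false in true) else ((\z.true) true)))
step 1: [let@root] (if false then (let y = false in true) else ((\z.true) true))
step 2: [if@root] ((\z.true) true)
step 3: [beta@root] true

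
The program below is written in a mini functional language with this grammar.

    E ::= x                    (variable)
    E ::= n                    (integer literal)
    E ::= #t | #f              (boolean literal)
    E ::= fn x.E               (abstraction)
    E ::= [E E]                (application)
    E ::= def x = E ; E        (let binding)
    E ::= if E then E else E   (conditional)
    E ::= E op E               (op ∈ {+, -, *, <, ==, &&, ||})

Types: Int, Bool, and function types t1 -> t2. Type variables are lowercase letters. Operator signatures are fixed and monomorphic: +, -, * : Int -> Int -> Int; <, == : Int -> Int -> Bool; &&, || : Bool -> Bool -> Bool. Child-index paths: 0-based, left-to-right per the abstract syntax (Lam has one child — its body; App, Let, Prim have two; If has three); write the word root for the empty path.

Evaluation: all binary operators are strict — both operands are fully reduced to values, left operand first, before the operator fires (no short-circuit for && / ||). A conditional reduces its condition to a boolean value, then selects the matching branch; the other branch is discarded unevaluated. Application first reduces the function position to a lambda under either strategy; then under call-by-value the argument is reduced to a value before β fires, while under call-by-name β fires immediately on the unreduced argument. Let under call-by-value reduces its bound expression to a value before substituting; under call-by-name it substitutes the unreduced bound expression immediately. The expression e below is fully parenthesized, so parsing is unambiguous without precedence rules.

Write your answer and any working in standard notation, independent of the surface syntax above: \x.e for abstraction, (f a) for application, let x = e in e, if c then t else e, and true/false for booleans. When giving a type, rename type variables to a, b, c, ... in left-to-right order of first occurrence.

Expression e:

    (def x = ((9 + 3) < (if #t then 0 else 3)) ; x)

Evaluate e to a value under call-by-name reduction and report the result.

Derivation:
step 0: (let x = ((9 + 3) < (if true then 0 else 3)) in x)
step 1: [let@root] ((9 + 3) < (if true then 0 else 3))
step 2: [delta@0] (12 < (if true then 0 else 3))
step 3: [if@1] (12 < 0)
step 4: [delta@root] false

Answer: false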